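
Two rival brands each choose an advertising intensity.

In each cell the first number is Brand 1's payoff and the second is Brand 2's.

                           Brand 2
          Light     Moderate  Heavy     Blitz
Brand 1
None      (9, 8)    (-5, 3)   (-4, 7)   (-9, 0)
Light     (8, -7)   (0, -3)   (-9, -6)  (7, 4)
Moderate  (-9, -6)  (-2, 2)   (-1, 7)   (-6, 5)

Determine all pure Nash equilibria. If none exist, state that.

Brand 1 against Light: payoffs 9, 8, -9 → best response None.
Brand 1 against Moderate: payoffs -5, 0, -2 → best response Light.
Brand 1 against Heavy: payoffs -4, -9, -1 → best response Moderate.
Brand 1 against Blitz: payoffs -9, 7, -6 → best response Light.
Brand 2 against None: payoffs 8, 3, 7, 0 → best response Light.
Brand 2 against Light: payoffs -7, -3, -6, 4 → best response Blitz.
Brand 2 against Moderate: payoffs -6, 2, 7, 5 → best response Heavy.
Mutual best responses: (None, Light); (Light, Blitz); (Moderate, Heavy).

(None, Light), (Light, Blitz), (Moderate, Heavy)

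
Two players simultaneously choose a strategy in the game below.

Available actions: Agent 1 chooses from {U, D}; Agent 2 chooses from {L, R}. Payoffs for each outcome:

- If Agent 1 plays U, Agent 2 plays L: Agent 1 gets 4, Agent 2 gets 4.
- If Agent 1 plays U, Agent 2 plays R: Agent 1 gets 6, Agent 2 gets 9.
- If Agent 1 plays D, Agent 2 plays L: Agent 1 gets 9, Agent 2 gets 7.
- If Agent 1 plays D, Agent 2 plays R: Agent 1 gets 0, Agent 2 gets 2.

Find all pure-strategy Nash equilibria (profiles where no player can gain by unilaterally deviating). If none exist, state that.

Check each profile: it is a Nash equilibrium iff no player can strictly gain by switching unilaterally.
(U, L): Agent 1 can switch to D (4 → 9). Not NE.
(U, R): Agent 1 gets 6, best alternative 0; Agent 2 gets 9, best alternative 4. No profitable deviation — NE.
(D, L): Agent 1 gets 9, best alternative 4; Agent 2 gets 7, best alternative 2. No profitable deviation — NE.
(D, R): Agent 1 can switch to U (0 → 6). Not NE.

The pure Nash equilibria are (U, R); (D, L).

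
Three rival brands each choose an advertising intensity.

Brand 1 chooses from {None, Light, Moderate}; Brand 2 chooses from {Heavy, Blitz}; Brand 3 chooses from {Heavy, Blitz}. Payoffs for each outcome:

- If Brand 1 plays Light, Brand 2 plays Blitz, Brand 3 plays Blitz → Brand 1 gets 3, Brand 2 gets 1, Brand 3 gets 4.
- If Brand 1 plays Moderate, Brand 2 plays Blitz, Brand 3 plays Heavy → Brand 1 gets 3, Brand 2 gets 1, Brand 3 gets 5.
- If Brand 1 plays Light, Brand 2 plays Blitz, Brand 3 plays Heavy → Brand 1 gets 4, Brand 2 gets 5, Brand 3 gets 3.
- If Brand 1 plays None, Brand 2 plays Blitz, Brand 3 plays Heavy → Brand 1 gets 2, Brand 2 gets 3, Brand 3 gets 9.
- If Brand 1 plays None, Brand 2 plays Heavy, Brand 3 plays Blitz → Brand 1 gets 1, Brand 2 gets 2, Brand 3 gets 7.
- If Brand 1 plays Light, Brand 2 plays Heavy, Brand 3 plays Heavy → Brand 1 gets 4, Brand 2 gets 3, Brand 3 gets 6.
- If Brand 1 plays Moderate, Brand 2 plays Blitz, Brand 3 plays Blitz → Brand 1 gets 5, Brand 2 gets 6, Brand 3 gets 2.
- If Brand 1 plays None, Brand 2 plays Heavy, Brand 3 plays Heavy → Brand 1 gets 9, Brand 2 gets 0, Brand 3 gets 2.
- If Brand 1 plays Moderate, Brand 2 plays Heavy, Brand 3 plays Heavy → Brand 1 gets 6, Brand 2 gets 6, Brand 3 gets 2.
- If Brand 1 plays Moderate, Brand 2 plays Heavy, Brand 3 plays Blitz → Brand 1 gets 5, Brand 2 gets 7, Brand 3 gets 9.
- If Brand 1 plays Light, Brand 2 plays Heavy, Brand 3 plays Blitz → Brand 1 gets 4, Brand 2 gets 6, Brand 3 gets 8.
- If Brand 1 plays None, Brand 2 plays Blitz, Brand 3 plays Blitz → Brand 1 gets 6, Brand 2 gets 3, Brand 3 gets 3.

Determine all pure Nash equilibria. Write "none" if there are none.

The unique pure-strategy Nash equilibrium is (Moderate, Heavy, Blitz).

Brand 1 against (Heavy, Heavy): payoffs 9, 4, 6 → best response None.
Brand 1 against (Heavy, Blitz): payoffs 1, 4, 5 → best response Moderate.
Brand 1 against (Blitz, Heavy): payoffs 2, 4, 3 → best response Light.
Brand 1 against (Blitz, Blitz): payoffs 6, 3, 5 → best response None.
Brand 2 against (None, Heavy): payoffs 0, 3 → best response Blitz.
Brand 2 against (None, Blitz): payoffs 2, 3 → best response Blitz.
Brand 2 against (Light, Heavy): payoffs 3, 5 → best response Blitz.
Brand 2 against (Light, Blitz): payoffs 6, 1 → best response Heavy.
Brand 2 against (Moderate, Heavy): payoffs 6, 1 → best response Heavy.
Brand 2 against (Moderate, Blitz): payoffs 7, 6 → best response Heavy.
Brand 3 against (None, Heavy): payoffs 2, 7 → best response Blitz.
Brand 3 against (None, Blitz): payoffs 9, 3 → best response Heavy.
Brand 3 against (Light, Heavy): payoffs 6, 8 → best response Blitz.
Brand 3 against (Light, Blitz): payoffs 3, 4 → best response Blitz.
Brand 3 against (Moderate, Heavy): payoffs 2, 9 → best response Blitz.
Brand 3 against (Moderate, Blitz): payoffs 5, 2 → best response Heavy.
Mutual best responses: (Moderate, Heavy, Blitz).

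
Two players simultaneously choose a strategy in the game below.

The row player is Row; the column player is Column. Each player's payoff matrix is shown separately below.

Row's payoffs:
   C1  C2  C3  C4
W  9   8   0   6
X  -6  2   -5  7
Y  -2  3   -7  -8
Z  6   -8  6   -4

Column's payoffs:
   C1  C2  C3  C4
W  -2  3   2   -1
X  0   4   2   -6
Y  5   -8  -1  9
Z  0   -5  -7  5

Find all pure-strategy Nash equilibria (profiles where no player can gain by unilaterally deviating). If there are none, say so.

(W, C2)

Row against C1: payoffs 9, -6, -2, 6 → best response W.
Row against C2: payoffs 8, 2, 3, -8 → best response W.
Row against C3: payoffs 0, -5, -7, 6 → best response Z.
Row against C4: payoffs 6, 7, -8, -4 → best response X.
Column against W: payoffs -2, 3, 2, -1 → best response C2.
Column against X: payoffs 0, 4, 2, -6 → best response C2.
Column against Y: payoffs 5, -8, -1, 9 → best response C4.
Column against Z: payoffs 0, -5, -7, 5 → best response C4.
Mutual best responses: (W, C2).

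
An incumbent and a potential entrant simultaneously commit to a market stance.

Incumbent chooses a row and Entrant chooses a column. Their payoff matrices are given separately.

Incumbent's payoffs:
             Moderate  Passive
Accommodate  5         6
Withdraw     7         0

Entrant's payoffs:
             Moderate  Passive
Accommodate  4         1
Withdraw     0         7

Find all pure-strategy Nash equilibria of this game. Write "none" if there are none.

No pure-strategy Nash equilibrium.

Mark each player's best response to every combination of opponents' strategies; a profile where every player is best-responding is a pure Nash equilibrium.
Incumbent against Moderate: payoffs 5, 7 → best response Withdraw.
Incumbent against Passive: payoffs 6, 0 → best response Accommodate.
Entrant against Accommodate: payoffs 4, 1 → best response Moderate.
Entrant against Withdraw: payoffs 0, 7 → best response Passive.
No profile is a mutual best response for all players.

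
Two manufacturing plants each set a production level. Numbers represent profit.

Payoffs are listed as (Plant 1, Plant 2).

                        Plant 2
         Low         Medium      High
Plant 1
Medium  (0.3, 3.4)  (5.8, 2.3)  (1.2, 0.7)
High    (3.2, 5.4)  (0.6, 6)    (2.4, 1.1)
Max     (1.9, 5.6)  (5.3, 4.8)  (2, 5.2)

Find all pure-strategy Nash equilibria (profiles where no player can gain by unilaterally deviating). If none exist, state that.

This game has no pure Nash equilibrium.

Plant 1 against Low: payoffs 0.3, 3.2, 1.9 → best response High.
Plant 1 against Medium: payoffs 5.8, 0.6, 5.3 → best response Medium.
Plant 1 against High: payoffs 1.2, 2.4, 2 → best response High.
Plant 2 against Medium: payoffs 3.4, 2.3, 0.7 → best response Low.
Plant 2 against High: payoffs 5.4, 6, 1.1 → best response Medium.
Plant 2 against Max: payoffs 5.6, 4.8, 5.2 → best response Low.
No profile is a mutual best response for all players.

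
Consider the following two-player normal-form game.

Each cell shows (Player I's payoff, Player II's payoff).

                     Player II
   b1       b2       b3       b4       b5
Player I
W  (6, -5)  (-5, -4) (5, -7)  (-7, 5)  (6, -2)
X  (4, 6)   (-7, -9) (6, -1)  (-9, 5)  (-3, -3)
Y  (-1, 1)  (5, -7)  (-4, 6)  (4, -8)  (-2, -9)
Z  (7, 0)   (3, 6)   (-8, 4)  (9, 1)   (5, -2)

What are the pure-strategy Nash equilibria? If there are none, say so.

(W, b1): Player I can switch to Z (6 → 7). Not NE.
(W, b2): Player I can switch to Y (-5 → 5). Not NE.
(W, b3): Player I can switch to X (5 → 6). Not NE.
(W, b4): Player I can switch to Y (-7 → 4). Not NE.
(W, b5): Player II can switch to b4 (-2 → 5). Not NE.
(X, b1): Player I can switch to W (4 → 6). Not NE.
(The remaining 14 profiles each have a profitable deviation by the same check.)

This game has no pure Nash equilibrium.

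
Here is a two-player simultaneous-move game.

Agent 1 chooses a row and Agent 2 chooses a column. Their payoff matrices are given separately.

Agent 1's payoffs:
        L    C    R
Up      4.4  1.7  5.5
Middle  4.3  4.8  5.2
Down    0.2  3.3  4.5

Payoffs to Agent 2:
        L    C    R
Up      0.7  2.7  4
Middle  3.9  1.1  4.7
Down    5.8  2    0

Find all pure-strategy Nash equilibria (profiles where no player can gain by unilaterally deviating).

Agent 1 against L: payoffs 4.4, 4.3, 0.2 → best response Up.
Agent 1 against C: payoffs 1.7, 4.8, 3.3 → best response Middle.
Agent 1 against R: payoffs 5.5, 5.2, 4.5 → best response Up.
Agent 2 against Up: payoffs 0.7, 2.7, 4 → best response R.
Agent 2 against Middle: payoffs 3.9, 1.1, 4.7 → best response R.
Agent 2 against Down: payoffs 5.8, 2, 0 → best response L.
Mutual best responses: (Up, R).

The unique pure-strategy Nash equilibrium is (Up, R).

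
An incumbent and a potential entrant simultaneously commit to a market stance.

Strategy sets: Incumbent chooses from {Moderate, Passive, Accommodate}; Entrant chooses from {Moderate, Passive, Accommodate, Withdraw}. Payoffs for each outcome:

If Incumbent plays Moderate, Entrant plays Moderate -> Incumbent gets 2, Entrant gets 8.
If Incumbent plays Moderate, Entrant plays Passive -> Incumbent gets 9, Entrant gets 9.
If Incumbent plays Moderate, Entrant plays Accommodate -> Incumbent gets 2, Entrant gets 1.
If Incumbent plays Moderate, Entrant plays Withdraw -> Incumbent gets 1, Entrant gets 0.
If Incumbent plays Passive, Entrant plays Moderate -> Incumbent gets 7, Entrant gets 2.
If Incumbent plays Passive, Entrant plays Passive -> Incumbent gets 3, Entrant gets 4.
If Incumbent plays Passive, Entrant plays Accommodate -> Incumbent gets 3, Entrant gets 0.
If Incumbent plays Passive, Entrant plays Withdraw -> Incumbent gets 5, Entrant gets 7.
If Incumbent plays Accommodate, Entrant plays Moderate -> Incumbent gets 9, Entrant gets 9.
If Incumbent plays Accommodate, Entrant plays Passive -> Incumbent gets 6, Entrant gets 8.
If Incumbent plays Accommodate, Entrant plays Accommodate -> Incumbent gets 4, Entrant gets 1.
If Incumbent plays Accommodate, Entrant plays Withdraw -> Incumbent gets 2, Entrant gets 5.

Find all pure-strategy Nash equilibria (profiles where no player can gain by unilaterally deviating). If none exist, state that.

(Moderate, Passive), (Passive, Withdraw), (Accommodate, Moderate)

(Moderate, Moderate): Incumbent can switch to Passive (2 → 7). Not NE.
(Moderate, Passive): Incumbent gets 9, best alternative 6; Entrant gets 9, best alternative 8. No profitable deviation — NE.
(Moderate, Accommodate): Incumbent can switch to Passive (2 → 3). Not NE.
(Moderate, Withdraw): Incumbent can switch to Passive (1 → 5). Not NE.
(Passive, Moderate): Incumbent can switch to Accommodate (7 → 9). Not NE.
(Passive, Passive): Incumbent can switch to Moderate (3 → 9). Not NE.
(Passive, Accommodate): Incumbent can switch to Accommodate (3 → 4). Not NE.
(Passive, Withdraw): Incumbent gets 5, best alternative 2; Entrant gets 7, best alternative 4. No profitable deviation — NE.
(Accommodate, Moderate): Incumbent gets 9, best alternative 7; Entrant gets 9, best alternative 8. No profitable deviation — NE.
(Accommodate, Passive): Incumbent can switch to Moderate (6 → 9). Not NE.
(Accommodate, Accommodate): Entrant can switch to Moderate (1 → 9). Not NE.
(Accommodate, Withdraw): Incumbent can switch to Passive (2 → 5). Not NE.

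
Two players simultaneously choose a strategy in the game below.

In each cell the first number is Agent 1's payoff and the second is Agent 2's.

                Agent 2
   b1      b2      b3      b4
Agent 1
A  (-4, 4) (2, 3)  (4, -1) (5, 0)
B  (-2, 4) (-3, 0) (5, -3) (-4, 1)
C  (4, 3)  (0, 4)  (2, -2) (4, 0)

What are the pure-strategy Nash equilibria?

There is no pure-strategy Nash equilibrium.

(A, b1): Agent 1 can switch to B (-4 → -2). Not NE.
(A, b2): Agent 2 can switch to b1 (3 → 4). Not NE.
(A, b3): Agent 1 can switch to B (4 → 5). Not NE.
(A, b4): Agent 2 can switch to b1 (0 → 4). Not NE.
(B, b1): Agent 1 can switch to C (-2 → 4). Not NE.
(B, b2): Agent 1 can switch to A (-3 → 2). Not NE.
(The remaining 6 profiles each have a profitable deviation by the same check.)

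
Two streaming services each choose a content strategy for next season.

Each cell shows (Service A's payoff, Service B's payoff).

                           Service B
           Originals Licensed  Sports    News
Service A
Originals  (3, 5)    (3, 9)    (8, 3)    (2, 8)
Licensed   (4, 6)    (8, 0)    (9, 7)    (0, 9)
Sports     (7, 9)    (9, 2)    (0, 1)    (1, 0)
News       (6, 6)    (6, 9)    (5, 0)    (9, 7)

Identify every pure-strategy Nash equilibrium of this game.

(Sports, Originals)

(Originals, Originals): Service A can switch to Licensed (3 → 4). Not NE.
(Originals, Licensed): Service A can switch to Licensed (3 → 8). Not NE.
(Originals, Sports): Service A can switch to Licensed (8 → 9). Not NE.
(Originals, News): Service A can switch to News (2 → 9). Not NE.
(Licensed, Originals): Service A can switch to Sports (4 → 7). Not NE.
(Licensed, Licensed): Service A can switch to Sports (8 → 9). Not NE.
(Licensed, Sports): Service B can switch to News (7 → 9). Not NE.
(Licensed, News): Service A can switch to Originals (0 → 2). Not NE.
(Sports, Originals): Service A gets 7, best alternative 6; Service B gets 9, best alternative 2. No profitable deviation — NE.
(Sports, Licensed): Service B can switch to Originals (2 → 9). Not NE.
(Sports, Sports): Service A can switch to Originals (0 → 8). Not NE.
(Sports, News): Service A can switch to Originals (1 → 2). Not NE.
(News, Originals): Service A can switch to Sports (6 → 7). Not NE.
(The remaining 3 profiles each have a profitable deviation by the same check.)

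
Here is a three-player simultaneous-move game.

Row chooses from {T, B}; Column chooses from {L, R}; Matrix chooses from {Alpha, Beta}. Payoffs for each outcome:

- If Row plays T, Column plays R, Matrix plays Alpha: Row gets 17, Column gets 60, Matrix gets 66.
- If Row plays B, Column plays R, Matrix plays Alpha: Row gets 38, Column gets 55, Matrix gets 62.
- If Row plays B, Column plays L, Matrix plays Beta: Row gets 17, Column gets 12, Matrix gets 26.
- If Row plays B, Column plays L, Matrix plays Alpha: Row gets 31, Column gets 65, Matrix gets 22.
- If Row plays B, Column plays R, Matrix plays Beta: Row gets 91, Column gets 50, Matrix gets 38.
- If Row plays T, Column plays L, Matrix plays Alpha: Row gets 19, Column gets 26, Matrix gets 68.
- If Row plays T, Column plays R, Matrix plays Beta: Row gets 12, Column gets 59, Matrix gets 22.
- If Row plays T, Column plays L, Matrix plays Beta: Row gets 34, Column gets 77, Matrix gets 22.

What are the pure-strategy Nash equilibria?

(T, L, Alpha): Row can switch to B (19 → 31). Not NE.
(T, L, Beta): Matrix can switch to Alpha (22 → 68). Not NE.
(T, R, Alpha): Row can switch to B (17 → 38). Not NE.
(T, R, Beta): Row can switch to B (12 → 91). Not NE.
(B, L, Alpha): Matrix can switch to Beta (22 → 26). Not NE.
(B, L, Beta): Row can switch to T (17 → 34). Not NE.
(B, R, Alpha): Column can switch to L (55 → 65). Not NE.
(B, R, Beta): Matrix can switch to Alpha (38 → 62). Not NE.

This game has no pure Nash equilibrium.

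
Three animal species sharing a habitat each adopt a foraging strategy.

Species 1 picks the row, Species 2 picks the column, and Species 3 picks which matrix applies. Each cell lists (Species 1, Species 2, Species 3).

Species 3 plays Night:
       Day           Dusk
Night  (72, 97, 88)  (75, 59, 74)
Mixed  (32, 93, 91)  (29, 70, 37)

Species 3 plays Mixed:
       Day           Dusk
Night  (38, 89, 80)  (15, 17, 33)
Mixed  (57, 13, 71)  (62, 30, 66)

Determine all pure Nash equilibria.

Pure-strategy Nash equilibria: (Night, Day, Night); (Mixed, Dusk, Mixed)

For each player, find the best response to each opponent profile; mutual best responses are the pure NE.
Species 1 against (Day, Night): payoffs 72, 32 → best response Night.
Species 1 against (Day, Mixed): payoffs 38, 57 → best response Mixed.
Species 1 against (Dusk, Night): payoffs 75, 29 → best response Night.
Species 1 against (Dusk, Mixed): payoffs 15, 62 → best response Mixed.
Species 2 against (Night, Night): payoffs 97, 59 → best response Day.
Species 2 against (Night, Mixed): payoffs 89, 17 → best response Day.
Species 2 against (Mixed, Night): payoffs 93, 70 → best response Day.
Species 2 against (Mixed, Mixed): payoffs 13, 30 → best response Dusk.
Species 3 against (Night, Day): payoffs 88, 80 → best response Night.
Species 3 against (Night, Dusk): payoffs 74, 33 → best response Night.
Species 3 against (Mixed, Day): payoffs 91, 71 → best response Night.
Species 3 against (Mixed, Dusk): payoffs 37, 66 → best response Mixed.
Mutual best responses: (Night, Day, Night); (Mixed, Dusk, Mixed).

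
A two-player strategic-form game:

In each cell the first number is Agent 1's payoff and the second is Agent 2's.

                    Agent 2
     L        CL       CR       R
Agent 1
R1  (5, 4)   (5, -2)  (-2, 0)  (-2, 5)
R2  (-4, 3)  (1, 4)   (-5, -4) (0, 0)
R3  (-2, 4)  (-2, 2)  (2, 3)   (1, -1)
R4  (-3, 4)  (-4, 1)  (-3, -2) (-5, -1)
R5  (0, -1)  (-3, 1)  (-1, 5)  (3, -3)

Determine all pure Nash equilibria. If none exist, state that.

There is no pure-strategy Nash equilibrium.

(R1, L): Agent 2 can switch to R (4 → 5). Not NE.
(R1, CL): Agent 2 can switch to L (-2 → 4). Not NE.
(R1, CR): Agent 1 can switch to R3 (-2 → 2). Not NE.
(R1, R): Agent 1 can switch to R2 (-2 → 0). Not NE.
(R2, L): Agent 1 can switch to R1 (-4 → 5). Not NE.
(R2, CL): Agent 1 can switch to R1 (1 → 5). Not NE.
(R2, CR): Agent 1 can switch to R1 (-5 → -2). Not NE.
(R2, R): Agent 1 can switch to R3 (0 → 1). Not NE.
(R3, L): Agent 1 can switch to R1 (-2 → 5). Not NE.
(R3, CL): Agent 1 can switch to R1 (-2 → 5). Not NE.
(The remaining 10 profiles each have a profitable deviation by the same check.)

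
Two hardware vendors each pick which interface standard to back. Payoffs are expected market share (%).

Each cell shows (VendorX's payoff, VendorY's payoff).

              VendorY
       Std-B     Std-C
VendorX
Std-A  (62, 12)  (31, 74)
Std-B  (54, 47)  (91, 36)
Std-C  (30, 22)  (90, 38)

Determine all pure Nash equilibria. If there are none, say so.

Mark each player's best response to every combination of opponents' strategies; a profile where every player is best-responding is a pure Nash equilibrium.
VendorX against Std-B: payoffs 62, 54, 30 → best response Std-A.
VendorX against Std-C: payoffs 31, 91, 90 → best response Std-B.
VendorY against Std-A: payoffs 12, 74 → best response Std-C.
VendorY against Std-B: payoffs 47, 36 → best response Std-B.
VendorY against Std-C: payoffs 22, 38 → best response Std-C.
No profile is a mutual best response for all players.

This game has no pure Nash equilibrium.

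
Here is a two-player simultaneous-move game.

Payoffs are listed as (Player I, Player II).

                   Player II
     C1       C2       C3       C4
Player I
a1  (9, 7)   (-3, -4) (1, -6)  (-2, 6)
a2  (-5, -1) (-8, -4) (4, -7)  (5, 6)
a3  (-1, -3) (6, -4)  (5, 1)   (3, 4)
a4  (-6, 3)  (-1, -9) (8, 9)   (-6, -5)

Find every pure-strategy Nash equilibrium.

(a1, C1): Player I gets 9, best alternative -1; Player II gets 7, best alternative 6. No profitable deviation — NE.
(a1, C2): Player I can switch to a3 (-3 → 6). Not NE.
(a1, C3): Player I can switch to a2 (1 → 4). Not NE.
(a1, C4): Player I can switch to a2 (-2 → 5). Not NE.
(a2, C1): Player I can switch to a1 (-5 → 9). Not NE.
(a2, C2): Player I can switch to a1 (-8 → -3). Not NE.
(a2, C3): Player I can switch to a3 (4 → 5). Not NE.
(a2, C4): Player I gets 5, best alternative 3; Player II gets 6, best alternative -1. No profitable deviation — NE.
(a3, C1): Player I can switch to a1 (-1 → 9). Not NE.
(a3, C2): Player II can switch to C1 (-4 → -3). Not NE.
(a3, C3): Player I can switch to a4 (5 → 8). Not NE.
(a3, C4): Player I can switch to a2 (3 → 5). Not NE.
(a4, C3): Player I gets 8, best alternative 5; Player II gets 9, best alternative 3. No profitable deviation — NE.
(The remaining 3 profiles each have a profitable deviation by the same check.)

Pure-strategy Nash equilibria: (a1, C1) and (a2, C4) and (a4, C3)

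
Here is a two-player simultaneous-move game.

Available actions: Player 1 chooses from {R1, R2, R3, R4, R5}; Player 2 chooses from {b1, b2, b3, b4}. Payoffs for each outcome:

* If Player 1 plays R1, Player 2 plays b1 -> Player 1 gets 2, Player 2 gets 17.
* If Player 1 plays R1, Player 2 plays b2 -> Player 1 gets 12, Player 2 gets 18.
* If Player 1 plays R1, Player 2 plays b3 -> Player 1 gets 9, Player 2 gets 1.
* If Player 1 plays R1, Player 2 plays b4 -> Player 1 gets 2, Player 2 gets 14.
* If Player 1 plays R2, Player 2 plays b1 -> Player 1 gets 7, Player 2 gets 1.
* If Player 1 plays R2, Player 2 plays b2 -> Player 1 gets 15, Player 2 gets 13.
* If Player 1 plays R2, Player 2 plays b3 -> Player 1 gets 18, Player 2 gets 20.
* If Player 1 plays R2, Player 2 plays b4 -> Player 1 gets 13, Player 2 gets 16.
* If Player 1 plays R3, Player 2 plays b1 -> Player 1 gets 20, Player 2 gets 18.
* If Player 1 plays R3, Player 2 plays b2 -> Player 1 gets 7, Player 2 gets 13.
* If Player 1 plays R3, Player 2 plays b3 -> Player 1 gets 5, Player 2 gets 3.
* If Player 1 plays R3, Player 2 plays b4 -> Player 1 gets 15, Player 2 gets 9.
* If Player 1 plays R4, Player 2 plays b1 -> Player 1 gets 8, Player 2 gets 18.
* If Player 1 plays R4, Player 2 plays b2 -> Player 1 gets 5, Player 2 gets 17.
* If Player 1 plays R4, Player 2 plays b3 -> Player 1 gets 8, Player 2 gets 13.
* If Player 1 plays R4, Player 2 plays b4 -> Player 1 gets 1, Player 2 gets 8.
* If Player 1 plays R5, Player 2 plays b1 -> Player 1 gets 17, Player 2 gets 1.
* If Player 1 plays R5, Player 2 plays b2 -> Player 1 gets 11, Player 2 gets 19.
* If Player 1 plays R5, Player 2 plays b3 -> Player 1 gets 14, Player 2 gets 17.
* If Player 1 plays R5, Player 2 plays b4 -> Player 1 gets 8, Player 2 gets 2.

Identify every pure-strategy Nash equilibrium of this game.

Check each profile: it is a Nash equilibrium iff no player can strictly gain by switching unilaterally.
(R1, b1): Player 1 can switch to R2 (2 → 7). Not NE.
(R1, b2): Player 1 can switch to R2 (12 → 15). Not NE.
(R1, b3): Player 1 can switch to R2 (9 → 18). Not NE.
(R1, b4): Player 1 can switch to R2 (2 → 13). Not NE.
(R2, b1): Player 1 can switch to R3 (7 → 20). Not NE.
(R2, b2): Player 2 can switch to b3 (13 → 20). Not NE.
(R2, b3): Player 1 gets 18, best alternative 14; Player 2 gets 20, best alternative 16. No profitable deviation — NE.
(R3, b1): Player 1 gets 20, best alternative 17; Player 2 gets 18, best alternative 13. No profitable deviation — NE.
(The remaining 12 profiles each have a profitable deviation by the same check.)

The pure Nash equilibria are (R2, b3) and (R3, b1).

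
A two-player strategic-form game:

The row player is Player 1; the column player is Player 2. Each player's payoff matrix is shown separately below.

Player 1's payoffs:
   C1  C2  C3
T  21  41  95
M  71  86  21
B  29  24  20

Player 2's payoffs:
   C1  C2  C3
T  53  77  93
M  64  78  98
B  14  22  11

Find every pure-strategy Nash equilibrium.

The unique pure-strategy Nash equilibrium is (T, C3).

(T, C1): Player 1 can switch to M (21 → 71). Not NE.
(T, C2): Player 1 can switch to M (41 → 86). Not NE.
(T, C3): Player 1 gets 95, best alternative 21; Player 2 gets 93, best alternative 77. No profitable deviation — NE.
(M, C1): Player 2 can switch to C2 (64 → 78). Not NE.
(M, C2): Player 2 can switch to C3 (78 → 98). Not NE.
(M, C3): Player 1 can switch to T (21 → 95). Not NE.
(B, C1): Player 1 can switch to M (29 → 71). Not NE.
(B, C2): Player 1 can switch to T (24 → 41). Not NE.
(B, C3): Player 1 can switch to T (20 → 95). Not NE.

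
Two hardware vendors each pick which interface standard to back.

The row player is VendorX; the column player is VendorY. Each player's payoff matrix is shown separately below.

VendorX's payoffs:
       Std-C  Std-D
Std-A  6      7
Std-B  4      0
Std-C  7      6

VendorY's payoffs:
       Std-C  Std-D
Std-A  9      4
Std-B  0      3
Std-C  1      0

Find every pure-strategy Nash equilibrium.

Pure NE: (Std-C, Std-C)

(Std-A, Std-C): VendorX can switch to Std-C (6 → 7). Not NE.
(Std-A, Std-D): VendorY can switch to Std-C (4 → 9). Not NE.
(Std-B, Std-C): VendorX can switch to Std-A (4 → 6). Not NE.
(Std-B, Std-D): VendorX can switch to Std-A (0 → 7). Not NE.
(Std-C, Std-C): VendorX gets 7, best alternative 6; VendorY gets 1, best alternative 0. No profitable deviation — NE.
(Std-C, Std-D): VendorX can switch to Std-A (6 → 7). Not NE.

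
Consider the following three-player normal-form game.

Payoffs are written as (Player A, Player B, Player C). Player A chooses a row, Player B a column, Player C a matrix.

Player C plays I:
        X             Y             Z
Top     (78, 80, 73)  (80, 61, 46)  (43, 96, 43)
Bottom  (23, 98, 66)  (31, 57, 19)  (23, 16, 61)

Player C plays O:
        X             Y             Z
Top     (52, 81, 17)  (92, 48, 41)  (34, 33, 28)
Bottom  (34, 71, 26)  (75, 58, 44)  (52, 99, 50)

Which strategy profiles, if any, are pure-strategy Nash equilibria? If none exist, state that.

Pure NE: (Top, Z, I)

Player A against (X, I): payoffs 78, 23 → best response Top.
Player A against (X, O): payoffs 52, 34 → best response Top.
Player A against (Y, I): payoffs 80, 31 → best response Top.
Player A against (Y, O): payoffs 92, 75 → best response Top.
Player A against (Z, I): payoffs 43, 23 → best response Top.
Player A against (Z, O): payoffs 34, 52 → best response Bottom.
Player B against (Top, I): payoffs 80, 61, 96 → best response Z.
Player B against (Top, O): payoffs 81, 48, 33 → best response X.
Player B against (Bottom, I): payoffs 98, 57, 16 → best response X.
Player B against (Bottom, O): payoffs 71, 58, 99 → best response Z.
Player C against (Top, X): payoffs 73, 17 → best response I.
Player C against (Top, Y): payoffs 46, 41 → best response I.
Player C against (Top, Z): payoffs 43, 28 → best response I.
Player C against (Bottom, X): payoffs 66, 26 → best response I.
Player C against (Bottom, Y): payoffs 19, 44 → best response O.
Player C against (Bottom, Z): payoffs 61, 50 → best response I.
Mutual best responses: (Top, Z, I).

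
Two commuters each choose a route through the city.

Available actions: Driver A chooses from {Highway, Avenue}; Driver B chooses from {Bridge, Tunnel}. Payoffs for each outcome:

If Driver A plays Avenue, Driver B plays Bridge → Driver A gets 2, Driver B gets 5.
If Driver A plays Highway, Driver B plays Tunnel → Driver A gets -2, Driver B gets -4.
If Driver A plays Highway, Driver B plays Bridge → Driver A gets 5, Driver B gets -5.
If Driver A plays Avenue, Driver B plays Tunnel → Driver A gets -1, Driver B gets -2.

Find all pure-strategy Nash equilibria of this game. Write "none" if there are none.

none

(Highway, Bridge): Driver B can switch to Tunnel (-5 → -4). Not NE.
(Highway, Tunnel): Driver A can switch to Avenue (-2 → -1). Not NE.
(Avenue, Bridge): Driver A can switch to Highway (2 → 5). Not NE.
(Avenue, Tunnel): Driver B can switch to Bridge (-2 → 5). Not NE.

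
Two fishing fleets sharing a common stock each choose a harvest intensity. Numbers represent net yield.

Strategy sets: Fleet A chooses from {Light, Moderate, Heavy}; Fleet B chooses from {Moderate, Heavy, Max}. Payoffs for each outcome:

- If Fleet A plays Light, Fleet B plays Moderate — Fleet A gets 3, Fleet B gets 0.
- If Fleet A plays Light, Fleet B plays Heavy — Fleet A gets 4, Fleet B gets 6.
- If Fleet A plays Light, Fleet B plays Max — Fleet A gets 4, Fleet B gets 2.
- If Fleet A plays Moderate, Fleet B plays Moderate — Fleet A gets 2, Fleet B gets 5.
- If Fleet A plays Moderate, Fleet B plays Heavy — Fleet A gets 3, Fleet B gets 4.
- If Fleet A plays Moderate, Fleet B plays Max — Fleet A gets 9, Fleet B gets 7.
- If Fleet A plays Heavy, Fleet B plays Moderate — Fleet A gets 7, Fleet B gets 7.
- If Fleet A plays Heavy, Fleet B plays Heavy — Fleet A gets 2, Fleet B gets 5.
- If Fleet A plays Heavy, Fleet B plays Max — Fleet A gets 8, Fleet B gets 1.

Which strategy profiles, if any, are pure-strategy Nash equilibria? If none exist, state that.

Pure-strategy Nash equilibria: (Light, Heavy); (Moderate, Max); (Heavy, Moderate)

Fleet A against Moderate: payoffs 3, 2, 7 → best response Heavy.
Fleet A against Heavy: payoffs 4, 3, 2 → best response Light.
Fleet A against Max: payoffs 4, 9, 8 → best response Moderate.
Fleet B against Light: payoffs 0, 6, 2 → best response Heavy.
Fleet B against Moderate: payoffs 5, 4, 7 → best response Max.
Fleet B against Heavy: payoffs 7, 5, 1 → best response Moderate.
Mutual best responses: (Light, Heavy); (Moderate, Max); (Heavy, Moderate).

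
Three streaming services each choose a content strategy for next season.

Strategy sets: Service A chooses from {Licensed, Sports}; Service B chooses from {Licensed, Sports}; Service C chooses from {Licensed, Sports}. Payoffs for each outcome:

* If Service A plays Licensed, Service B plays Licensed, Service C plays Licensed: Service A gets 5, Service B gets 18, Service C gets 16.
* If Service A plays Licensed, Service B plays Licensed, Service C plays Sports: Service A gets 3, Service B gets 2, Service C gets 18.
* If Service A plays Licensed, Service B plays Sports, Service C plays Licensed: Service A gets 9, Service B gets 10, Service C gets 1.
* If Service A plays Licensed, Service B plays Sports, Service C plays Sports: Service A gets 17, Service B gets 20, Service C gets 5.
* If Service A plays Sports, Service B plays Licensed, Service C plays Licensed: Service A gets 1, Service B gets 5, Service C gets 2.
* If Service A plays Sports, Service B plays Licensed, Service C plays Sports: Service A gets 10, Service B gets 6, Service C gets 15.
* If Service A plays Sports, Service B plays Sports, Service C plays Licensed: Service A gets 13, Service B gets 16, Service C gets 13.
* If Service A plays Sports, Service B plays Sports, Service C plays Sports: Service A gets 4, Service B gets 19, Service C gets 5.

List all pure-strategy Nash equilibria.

Service A against (Licensed, Licensed): payoffs 5, 1 → best response Licensed.
Service A against (Licensed, Sports): payoffs 3, 10 → best response Sports.
Service A against (Sports, Licensed): payoffs 9, 13 → best response Sports.
Service A against (Sports, Sports): payoffs 17, 4 → best response Licensed.
Service B against (Licensed, Licensed): payoffs 18, 10 → best response Licensed.
Service B against (Licensed, Sports): payoffs 2, 20 → best response Sports.
Service B against (Sports, Licensed): payoffs 5, 16 → best response Sports.
Service B against (Sports, Sports): payoffs 6, 19 → best response Sports.
Service C against (Licensed, Licensed): payoffs 16, 18 → best response Sports.
Service C against (Licensed, Sports): payoffs 1, 5 → best response Sports.
Service C against (Sports, Licensed): payoffs 2, 15 → best response Sports.
Service C against (Sports, Sports): payoffs 13, 5 → best response Licensed.
Mutual best responses: (Licensed, Sports, Sports); (Sports, Sports, Licensed).

(Licensed, Sports, Sports), (Sports, Sports, Licensed)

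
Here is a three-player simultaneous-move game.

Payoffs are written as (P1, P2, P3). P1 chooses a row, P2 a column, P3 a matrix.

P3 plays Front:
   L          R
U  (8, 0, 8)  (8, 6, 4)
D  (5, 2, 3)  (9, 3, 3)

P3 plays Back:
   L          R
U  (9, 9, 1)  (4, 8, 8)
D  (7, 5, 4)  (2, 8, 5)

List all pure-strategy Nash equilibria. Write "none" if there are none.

There is no pure-strategy Nash equilibrium.

(U, L, Front): P2 can switch to R (0 → 6). Not NE.
(U, L, Back): P3 can switch to Front (1 → 8). Not NE.
(U, R, Front): P1 can switch to D (8 → 9). Not NE.
(U, R, Back): P2 can switch to L (8 → 9). Not NE.
(D, L, Front): P1 can switch to U (5 → 8). Not NE.
(D, L, Back): P1 can switch to U (7 → 9). Not NE.
(D, R, Front): P3 can switch to Back (3 → 5). Not NE.
(D, R, Back): P1 can switch to U (2 → 4). Not NE.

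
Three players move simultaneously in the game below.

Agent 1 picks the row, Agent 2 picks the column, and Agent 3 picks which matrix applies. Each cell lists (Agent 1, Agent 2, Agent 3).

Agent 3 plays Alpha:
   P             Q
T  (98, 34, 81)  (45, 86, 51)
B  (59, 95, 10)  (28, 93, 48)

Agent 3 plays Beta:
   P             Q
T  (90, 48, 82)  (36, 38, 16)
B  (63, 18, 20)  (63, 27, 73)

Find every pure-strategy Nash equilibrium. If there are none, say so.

Agent 1 against (P, Alpha): payoffs 98, 59 → best response T.
Agent 1 against (P, Beta): payoffs 90, 63 → best response T.
Agent 1 against (Q, Alpha): payoffs 45, 28 → best response T.
Agent 1 against (Q, Beta): payoffs 36, 63 → best response B.
Agent 2 against (T, Alpha): payoffs 34, 86 → best response Q.
Agent 2 against (T, Beta): payoffs 48, 38 → best response P.
Agent 2 against (B, Alpha): payoffs 95, 93 → best response P.
Agent 2 against (B, Beta): payoffs 18, 27 → best response Q.
Agent 3 against (T, P): payoffs 81, 82 → best response Beta.
Agent 3 against (T, Q): payoffs 51, 16 → best response Alpha.
Agent 3 against (B, P): payoffs 10, 20 → best response Beta.
Agent 3 against (B, Q): payoffs 48, 73 → best response Beta.
Mutual best responses: (T, P, Beta); (T, Q, Alpha); (B, Q, Beta).

The pure Nash equilibria are (T, P, Beta); (T, Q, Alpha); (B, Q, Beta).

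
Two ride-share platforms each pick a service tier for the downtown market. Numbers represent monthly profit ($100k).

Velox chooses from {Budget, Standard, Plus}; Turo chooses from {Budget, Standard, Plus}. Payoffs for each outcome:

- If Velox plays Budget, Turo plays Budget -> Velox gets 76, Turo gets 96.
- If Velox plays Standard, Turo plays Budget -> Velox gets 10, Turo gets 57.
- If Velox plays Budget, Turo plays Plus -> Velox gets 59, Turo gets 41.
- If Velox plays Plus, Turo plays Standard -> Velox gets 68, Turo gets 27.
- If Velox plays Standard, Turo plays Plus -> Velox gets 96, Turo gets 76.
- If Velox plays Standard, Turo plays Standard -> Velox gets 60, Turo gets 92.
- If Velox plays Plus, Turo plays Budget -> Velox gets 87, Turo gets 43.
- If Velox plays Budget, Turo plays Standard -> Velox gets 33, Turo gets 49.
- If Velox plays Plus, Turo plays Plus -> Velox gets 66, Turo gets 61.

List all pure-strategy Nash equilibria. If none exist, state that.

No pure-strategy Nash equilibrium.

Velox against Budget: payoffs 76, 10, 87 → best response Plus.
Velox against Standard: payoffs 33, 60, 68 → best response Plus.
Velox against Plus: payoffs 59, 96, 66 → best response Standard.
Turo against Budget: payoffs 96, 49, 41 → best response Budget.
Turo against Standard: payoffs 57, 92, 76 → best response Standard.
Turo against Plus: payoffs 43, 27, 61 → best response Plus.
No profile is a mutual best response for all players.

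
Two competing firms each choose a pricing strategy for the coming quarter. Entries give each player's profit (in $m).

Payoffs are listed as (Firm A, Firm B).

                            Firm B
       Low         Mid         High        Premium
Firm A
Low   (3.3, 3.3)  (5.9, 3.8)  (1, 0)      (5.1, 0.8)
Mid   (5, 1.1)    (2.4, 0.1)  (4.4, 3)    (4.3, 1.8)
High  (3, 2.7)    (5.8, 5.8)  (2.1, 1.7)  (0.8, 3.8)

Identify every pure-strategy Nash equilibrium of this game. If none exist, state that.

Firm A against Low: payoffs 3.3, 5, 3 → best response Mid.
Firm A against Mid: payoffs 5.9, 2.4, 5.8 → best response Low.
Firm A against High: payoffs 1, 4.4, 2.1 → best response Mid.
Firm A against Premium: payoffs 5.1, 4.3, 0.8 → best response Low.
Firm B against Low: payoffs 3.3, 3.8, 0, 0.8 → best response Mid.
Firm B against Mid: payoffs 1.1, 0.1, 3, 1.8 → best response High.
Firm B against High: payoffs 2.7, 5.8, 1.7, 3.8 → best response Mid.
Mutual best responses: (Low, Mid); (Mid, High).

(Low, Mid) and (Mid, High)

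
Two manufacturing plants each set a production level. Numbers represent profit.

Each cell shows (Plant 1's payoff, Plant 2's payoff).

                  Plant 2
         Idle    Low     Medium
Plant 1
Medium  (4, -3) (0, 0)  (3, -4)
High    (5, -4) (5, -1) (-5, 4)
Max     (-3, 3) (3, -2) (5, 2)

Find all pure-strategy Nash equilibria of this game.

This game has no pure Nash equilibrium.

(Medium, Idle): Plant 1 can switch to High (4 → 5). Not NE.
(Medium, Low): Plant 1 can switch to High (0 → 5). Not NE.
(Medium, Medium): Plant 1 can switch to Max (3 → 5). Not NE.
(High, Idle): Plant 2 can switch to Low (-4 → -1). Not NE.
(High, Low): Plant 2 can switch to Medium (-1 → 4). Not NE.
(High, Medium): Plant 1 can switch to Medium (-5 → 3). Not NE.
(Max, Idle): Plant 1 can switch to Medium (-3 → 4). Not NE.
(Max, Low): Plant 1 can switch to High (3 → 5). Not NE.
(Max, Medium): Plant 2 can switch to Idle (2 → 3). Not NE.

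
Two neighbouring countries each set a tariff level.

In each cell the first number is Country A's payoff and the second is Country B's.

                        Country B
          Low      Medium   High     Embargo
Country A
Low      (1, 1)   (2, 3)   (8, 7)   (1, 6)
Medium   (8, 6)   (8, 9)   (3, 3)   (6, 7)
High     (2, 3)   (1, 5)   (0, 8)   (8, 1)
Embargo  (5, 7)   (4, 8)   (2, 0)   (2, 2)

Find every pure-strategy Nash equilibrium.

Country A against Low: payoffs 1, 8, 2, 5 → best response Medium.
Country A against Medium: payoffs 2, 8, 1, 4 → best response Medium.
Country A against High: payoffs 8, 3, 0, 2 → best response Low.
Country A against Embargo: payoffs 1, 6, 8, 2 → best response High.
Country B against Low: payoffs 1, 3, 7, 6 → best response High.
Country B against Medium: payoffs 6, 9, 3, 7 → best response Medium.
Country B against High: payoffs 3, 5, 8, 1 → best response High.
Country B against Embargo: payoffs 7, 8, 0, 2 → best response Medium.
Mutual best responses: (Low, High); (Medium, Medium).

Pure-strategy Nash equilibria: (Low, High), (Medium, Medium)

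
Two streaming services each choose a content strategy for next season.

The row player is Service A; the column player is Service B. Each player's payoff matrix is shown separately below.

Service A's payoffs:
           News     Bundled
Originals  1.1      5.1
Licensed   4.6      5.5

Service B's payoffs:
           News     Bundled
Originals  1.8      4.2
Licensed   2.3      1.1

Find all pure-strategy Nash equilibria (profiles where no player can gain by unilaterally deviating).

Mark each player's best response to every combination of opponents' strategies; a profile where every player is best-responding is a pure Nash equilibrium.
Service A against News: payoffs 1.1, 4.6 → best response Licensed.
Service A against Bundled: payoffs 5.1, 5.5 → best response Licensed.
Service B against Originals: payoffs 1.8, 4.2 → best response Bundled.
Service B against Licensed: payoffs 2.3, 1.1 → best response News.
Mutual best responses: (Licensed, News).

The unique pure-strategy Nash equilibrium is (Licensed, News).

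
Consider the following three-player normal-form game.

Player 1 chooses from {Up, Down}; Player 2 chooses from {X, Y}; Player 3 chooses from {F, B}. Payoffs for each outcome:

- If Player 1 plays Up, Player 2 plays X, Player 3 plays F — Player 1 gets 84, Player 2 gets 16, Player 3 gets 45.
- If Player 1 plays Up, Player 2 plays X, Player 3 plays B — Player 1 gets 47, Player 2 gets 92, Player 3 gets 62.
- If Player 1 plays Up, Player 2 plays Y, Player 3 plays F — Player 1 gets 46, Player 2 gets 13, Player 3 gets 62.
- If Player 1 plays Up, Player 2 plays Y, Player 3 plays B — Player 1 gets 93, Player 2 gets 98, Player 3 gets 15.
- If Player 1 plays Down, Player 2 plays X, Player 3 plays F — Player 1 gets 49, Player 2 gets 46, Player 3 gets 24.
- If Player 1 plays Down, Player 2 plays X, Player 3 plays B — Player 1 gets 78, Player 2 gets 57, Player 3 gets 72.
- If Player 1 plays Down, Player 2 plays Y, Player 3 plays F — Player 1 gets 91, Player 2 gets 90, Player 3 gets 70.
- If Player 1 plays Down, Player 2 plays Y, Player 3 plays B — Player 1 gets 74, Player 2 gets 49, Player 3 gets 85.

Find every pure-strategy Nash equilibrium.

Check each profile: it is a Nash equilibrium iff no player can strictly gain by switching unilaterally.
(Up, X, F): Player 3 can switch to B (45 → 62). Not NE.
(Up, X, B): Player 1 can switch to Down (47 → 78). Not NE.
(Up, Y, F): Player 1 can switch to Down (46 → 91). Not NE.
(Up, Y, B): Player 3 can switch to F (15 → 62). Not NE.
(Down, X, F): Player 1 can switch to Up (49 → 84). Not NE.
(Down, X, B): Player 1 gets 78, best alternative 47; Player 2 gets 57, best alternative 49; Player 3 gets 72, best alternative 24. No profitable deviation — NE.
(Down, Y, F): Player 3 can switch to B (70 → 85). Not NE.
(Down, Y, B): Player 1 can switch to Up (74 → 93). Not NE.

Pure NE: (Down, X, B)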